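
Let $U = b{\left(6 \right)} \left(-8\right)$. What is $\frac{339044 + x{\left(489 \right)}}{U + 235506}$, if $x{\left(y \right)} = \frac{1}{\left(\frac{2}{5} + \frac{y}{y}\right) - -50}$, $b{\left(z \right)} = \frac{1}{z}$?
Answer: $\frac{261402939}{181574098} \approx 1.4396$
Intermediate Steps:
$x{\left(y \right)} = \frac{5}{257}$ ($x{\left(y \right)} = \frac{1}{\left(2 \cdot \frac{1}{5} + 1\right) + 50} = \frac{1}{\left(\frac{2}{5} + 1\right) + 50} = \frac{1}{\frac{7}{5} + 50} = \frac{1}{\frac{257}{5}} = \frac{5}{257}$)
$U = - \frac{4}{3}$ ($U = \frac{1}{6} \left(-8\right) = - \frac{4}{3} \approx -1.3333$)
$\frac{339044 + x{\left(489 \right)}}{U + 235506} = \frac{339044 + \frac{5}{257}}{- \frac{4}{3} + 235506} = \frac{87134313}{257 \cdot \frac{706514}{3}} = \frac{87134313}{257} \cdot \frac{3}{706514} = \frac{261402939}{181574098}$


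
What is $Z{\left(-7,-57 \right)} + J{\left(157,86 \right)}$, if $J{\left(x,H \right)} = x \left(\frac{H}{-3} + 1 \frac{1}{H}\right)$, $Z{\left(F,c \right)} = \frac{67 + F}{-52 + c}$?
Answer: $- \frac{126531889}{28122} \approx -4499.4$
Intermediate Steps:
$Z{\left(F,c \right)} = \frac{67 + F}{-52 + c}$
$J{\left(x,H \right)} = x \left(\frac{1}{H} - \frac{H}{3}\right)$ ($J{\left(x,H \right)} = x \left(H \left(- \frac{1}{3}\right) + \frac{1}{H}\right) = x \left(- \frac{H}{3} + \frac{1}{H}\right) = x \left(\frac{1}{H} - \frac{H}{3}\right)$)
$Z{\left(-7,-57 \right)} + J{\left(157,86 \right)} = \frac{67 - 7}{-52 - 57} + \left(\frac{157}{86} - \frac{86}{3} \cdot 157\right) = \frac{1}{-109} \cdot 60 + \left(157 \cdot \frac{1}{86} - \frac{13502}{3}\right) = \left(- \frac{1}{109}\right) 60 + \left(\frac{157}{86} - \frac{13502}{3}\right) = - \frac{60}{109} - \frac{1160701}{258} = - \frac{126531889}{28122}$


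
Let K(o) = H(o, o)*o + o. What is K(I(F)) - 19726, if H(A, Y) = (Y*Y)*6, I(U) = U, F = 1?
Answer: -19719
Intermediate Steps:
H(A, Y) = 6*Y² (H(A, Y) = Y²*6 = 6*Y²)
K(o) = o + 6*o³ (K(o) = (6*o²)*o + o = 6*o³ + o = o + 6*o³)
K(I(F)) - 19726 = (1 + 6*1³) - 19726 = (1 + 6*1) - 19726 = (1 + 6) - 19726 = 7 - 19726 = -19719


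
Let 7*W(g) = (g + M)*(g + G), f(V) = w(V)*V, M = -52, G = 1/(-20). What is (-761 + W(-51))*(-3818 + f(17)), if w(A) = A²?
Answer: -301563/28 ≈ -10770.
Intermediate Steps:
G = -1/20 ≈ -0.050000
f(V) = V³ (f(V) = V²*V = V³)
W(g) = (-52 + g)*(-1/20 + g)/7 (W(g) = ((g - 52)*(g - 1/20))/7 = ((-52 + g)*(-1/20 + g))/7 = (-52 + g)*(-1/20 + g)/7)
(-761 + W(-51))*(-3818 + f(17)) = (-761 + (13/35 - 1041/140*(-51) + (⅐)*(-51)²))*(-3818 + 17³) = (-761 + (13/35 + 53091/140 + (⅐)*2601))*(-3818 + 4913) = (-761 + (13/35 + 53091/140 + 2601/7))*1095 = (-761 + 105163/140)*1095 = -1377/140*1095 = -301563/28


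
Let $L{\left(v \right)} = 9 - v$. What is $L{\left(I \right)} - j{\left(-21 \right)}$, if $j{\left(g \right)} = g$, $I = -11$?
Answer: $41$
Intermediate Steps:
$L{\left(I \right)} - j{\left(-21 \right)} = \left(9 - -11\right) - -21 = \left(9 + 11\right) + 21 = 20 + 21 = 41$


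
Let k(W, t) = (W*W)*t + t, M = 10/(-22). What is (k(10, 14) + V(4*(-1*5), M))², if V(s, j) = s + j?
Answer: 234978241/121 ≈ 1.9420e+6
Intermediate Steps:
M = -5/11 (M = 10*(-1/22) = -5/11 ≈ -0.45455)
V(s, j) = j + s
k(W, t) = t + t*W² (k(W, t) = W²*t + t = t*W² + t = t + t*W²)
(k(10, 14) + V(4*(-1*5), M))² = (14*(1 + 10²) + (-5/11 + 4*(-1*5)))² = (14*(1 + 100) + (-5/11 + 4*(-5)))² = (14*101 + (-5/11 - 20))² = (1414 - 225/11)² = (15329/11)² = 234978241/121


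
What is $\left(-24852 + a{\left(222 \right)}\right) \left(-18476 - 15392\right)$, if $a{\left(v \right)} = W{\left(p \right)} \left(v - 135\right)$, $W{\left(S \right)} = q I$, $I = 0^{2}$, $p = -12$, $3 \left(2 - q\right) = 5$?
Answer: $841687536$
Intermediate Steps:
$q = \frac{1}{3}$ ($q = 2 - \frac{5}{3} = \frac{1}{3} \approx 0.33333$)
$I = 0$
$W{\left(S \right)} = 0$ ($W{\left(S \right)} = \frac{1}{3} \cdot 0 = 0$)
$a{\left(v \right)} = 0$ ($a{\left(v \right)} = 0 \left(v - 135\right) = 0 \left(-135 + v\right) = 0$)
$\left(-24852 + a{\left(222 \right)}\right) \left(-18476 - 15392\right) = \left(-24852 + 0\right) \left(-18476 - 15392\right) = \left(-24852\right) \left(-33868\right) = 841687536$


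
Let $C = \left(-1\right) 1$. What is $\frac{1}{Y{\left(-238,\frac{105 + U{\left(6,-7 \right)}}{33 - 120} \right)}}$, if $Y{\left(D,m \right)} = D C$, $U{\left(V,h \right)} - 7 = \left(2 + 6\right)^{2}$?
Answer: $\frac{1}{238} \approx 0.0042017$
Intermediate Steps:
$C = -1$
$U{\left(V,h \right)} = 71$ ($U{\left(V,h \right)} = 7 + \left(2 + 6\right)^{2} = 7 + 8^{2} = 7 + 64 = 71$)
$Y{\left(D,m \right)} = - D$ ($Y{\left(D,m \right)} = D \left(-1\right) = - D$)
$\frac{1}{Y{\left(-238,\frac{105 + U{\left(6,-7 \right)}}{33 - 120} \right)}} = \frac{1}{\left(-1\right) \left(-238\right)} = \frac{1}{238}$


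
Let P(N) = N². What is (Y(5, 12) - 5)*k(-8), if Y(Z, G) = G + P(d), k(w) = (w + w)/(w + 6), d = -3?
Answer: 128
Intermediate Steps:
k(w) = 2*w/(6 + w) (k(w) = (2*w)/(6 + w) = 2*w/(6 + w))
Y(Z, G) = 9 + G (Y(Z, G) = G + (-3)² = G + 9 = 9 + G)
(Y(5, 12) - 5)*k(-8) = ((9 + 12) - 5)*(2*(-8)/(6 - 8)) = (21 - 5)*(2*(-8)/(-2)) = 16*(2*(-8)*(-½)) = 16*8 = 128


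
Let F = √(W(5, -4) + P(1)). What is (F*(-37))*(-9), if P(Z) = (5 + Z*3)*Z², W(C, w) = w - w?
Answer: 666*√2 ≈ 941.87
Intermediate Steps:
W(C, w) = 0
P(Z) = Z²*(5 + 3*Z) (P(Z) = (5 + 3*Z)*Z² = Z²*(5 + 3*Z))
F = 2*√2 (F = √(0 + 1²*(5 + 3*1)) = √(0 + 1*(5 + 3)) = √(0 + 1*8) = √(0 + 8) = √8 = 2*√2 ≈ 2.8284)
(F*(-37))*(-9) = ((2*√2)*(-37))*(-9) = -74*√2*(-9) = 666*√2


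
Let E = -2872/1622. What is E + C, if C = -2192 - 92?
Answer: -1853760/811 ≈ -2285.8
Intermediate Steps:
E = -1436/811 (E = -2872*1/1622 = -1436/811 ≈ -1.7707)
C = -2284
E + C = -1436/811 - 2284 = -1853760/811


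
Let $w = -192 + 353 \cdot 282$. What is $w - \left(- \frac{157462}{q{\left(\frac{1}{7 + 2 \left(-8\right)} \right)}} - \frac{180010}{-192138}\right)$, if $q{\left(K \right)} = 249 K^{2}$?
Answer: $\frac{1200649057649}{7973727} \approx 1.5058 \cdot 10^{5}$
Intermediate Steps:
$w = 99354$ ($w = -192 + 99546 = 99354$)
$w - \left(- \frac{157462}{q{\left(\frac{1}{7 + 2 \left(-8\right)} \right)}} - \frac{180010}{-192138}\right) = 99354 - \left(- \frac{157462}{249 \left(\frac{1}{7 + 2 \left(-8\right)}\right)^{2}} - \frac{180010}{-192138}\right) = 99354 - \left(- \frac{157462}{249 \left(\frac{1}{7 - 16}\right)^{2}} - - \frac{90005}{96069}\right) = 99354 - \left(- \frac{157462}{249 \left(\frac{1}{-9}\right)^{2}} + \frac{90005}{96069}\right) = 99354 - \left(- \frac{157462}{249 \left(- \frac{1}{9}\right)^{2}} + \frac{90005}{96069}\right) = 99354 - \left(- \frac{157462}{249 \cdot \frac{1}{81}} + \frac{90005}{96069}\right) = 99354 - \left(- \frac{157462}{\frac{83}{27}} + \frac{90005}{96069}\right) = 99354 - \left(\left(-157462\right) \frac{27}{83} + \frac{90005}{96069}\right) = 99354 - \left(- \frac{4251474}{83} + \frac{90005}{96069}\right) = 99354 - - \frac{408427385291}{7973727} = 99354 + \frac{408427385291}{7973727} = \frac{1200649057649}{7973727}$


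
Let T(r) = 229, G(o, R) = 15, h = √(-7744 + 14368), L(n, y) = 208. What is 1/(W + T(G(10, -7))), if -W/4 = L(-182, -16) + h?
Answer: -67/28625 + 16*√46/85875 ≈ -0.0010769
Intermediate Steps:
h = 12*√46 (h = √6624 = 12*√46 ≈ 81.388)
W = -832 - 48*√46 (W = -4*(208 + 12*√46) = -832 - 48*√46 ≈ -1157.6)
1/(W + T(G(10, -7))) = 1/((-832 - 48*√46) + 229) = 1/(-603 - 48*√46)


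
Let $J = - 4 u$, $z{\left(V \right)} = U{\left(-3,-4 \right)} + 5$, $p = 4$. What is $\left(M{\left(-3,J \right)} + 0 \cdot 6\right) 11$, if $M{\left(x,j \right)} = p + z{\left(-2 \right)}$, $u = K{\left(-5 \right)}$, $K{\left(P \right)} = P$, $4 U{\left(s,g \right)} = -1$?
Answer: $\frac{385}{4} \approx 96.25$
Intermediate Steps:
$U{\left(s,g \right)} = - \frac{1}{4}$ ($U{\left(s,g \right)} = \frac{1}{4} \left(-1\right) = - \frac{1}{4}$)
$u = -5$
$z{\left(V \right)} = \frac{19}{4}$ ($z{\left(V \right)} = - \frac{1}{4} + 5 = \frac{19}{4}$)
$J = 20$ ($J = \left(-4\right) \left(-5\right) = 20$)
$M{\left(x,j \right)} = \frac{35}{4}$ ($M{\left(x,j \right)} = 4 + \frac{19}{4} = \frac{35}{4}$)
$\left(M{\left(-3,J \right)} + 0 \cdot 6\right) 11 = \left(\frac{35}{4} + 0 \cdot 6\right) 11 = \left(\frac{35}{4} + 0\right) 11 = \frac{35}{4} \cdot 11 = \frac{385}{4}$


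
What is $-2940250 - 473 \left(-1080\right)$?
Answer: $-2429410$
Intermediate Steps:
$-2940250 - 473 \left(-1080\right) = -2940250 - -510840 = -2940250 + 510840 = -2429410$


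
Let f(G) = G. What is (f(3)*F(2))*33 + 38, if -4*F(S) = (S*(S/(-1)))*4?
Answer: 434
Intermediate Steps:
F(S) = S² (F(S) = -S*(S/(-1))*4/4 = -S*(S*(-1))*4/4 = -S*(-S)*4/4 = -(-S²)*4/4 = -(-1)*S² = S²)
(f(3)*F(2))*33 + 38 = (3*2²)*33 + 38 = (3*4)*33 + 38 = 12*33 + 38 = 396 + 38 = 434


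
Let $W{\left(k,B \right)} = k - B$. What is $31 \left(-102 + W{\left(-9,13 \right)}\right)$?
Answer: $-3844$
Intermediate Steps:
$31 \left(-102 + W{\left(-9,13 \right)}\right) = 31 \left(-102 - 22\right) = 31 \left(-124\right) = -3844$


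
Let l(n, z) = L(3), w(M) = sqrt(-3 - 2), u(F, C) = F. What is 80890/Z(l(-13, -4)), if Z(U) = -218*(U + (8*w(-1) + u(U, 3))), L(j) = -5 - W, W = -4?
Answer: 40445/17658 + 80890*I*sqrt(5)/8829 ≈ 2.2905 + 20.487*I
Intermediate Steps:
L(j) = -1 (L(j) = -5 - 1*(-4) = -5 + 4 = -1)
w(M) = I*sqrt(5) (w(M) = sqrt(-5) = I*sqrt(5))
l(n, z) = -1
Z(U) = -436*U - 1744*I*sqrt(5) (Z(U) = -218*(U + (8*(I*sqrt(5)) + U)) = -218*(U + (8*I*sqrt(5) + U)) = -218*(U + (U + 8*I*sqrt(5))) = -218*(2*U + 8*I*sqrt(5)) = -436*U - 1744*I*sqrt(5))
80890/Z(l(-13, -4)) = 80890/(-436*(-1) - 1744*I*sqrt(5)) = 80890/(436 - 1744*I*sqrt(5))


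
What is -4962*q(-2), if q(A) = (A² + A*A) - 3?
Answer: -24810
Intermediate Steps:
q(A) = -3 + 2*A² (q(A) = (A² + A²) - 3 = 2*A² - 3 = -3 + 2*A²)
-4962*q(-2) = -4962*(-3 + 2*(-2)²) = -4962*(-3 + 2*4) = -4962*(-3 + 8) = -4962*5 = -24810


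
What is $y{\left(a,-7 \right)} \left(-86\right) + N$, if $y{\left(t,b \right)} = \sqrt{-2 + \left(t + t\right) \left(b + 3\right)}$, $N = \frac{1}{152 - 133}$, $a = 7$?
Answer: $\frac{1}{19} - 86 i \sqrt{58} \approx 0.052632 - 654.96 i$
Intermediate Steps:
$N = \frac{1}{19} \approx 0.052632$
$y{\left(t,b \right)} = \sqrt{-2 + 2 t \left(3 + b\right)}$
$y{\left(a,-7 \right)} \left(-86\right) + N = \sqrt{-2 + 6 \cdot 7 + 2 \left(-7\right) 7} \left(-86\right) + \frac{1}{19} = \sqrt{-2 + 42 - 98} \left(-86\right) + \frac{1}{19} = \sqrt{-58} \left(-86\right) + \frac{1}{19} = i \sqrt{58} \left(-86\right) + \frac{1}{19} = - 86 i \sqrt{58} + \frac{1}{19} = \frac{1}{19} - 86 i \sqrt{58}$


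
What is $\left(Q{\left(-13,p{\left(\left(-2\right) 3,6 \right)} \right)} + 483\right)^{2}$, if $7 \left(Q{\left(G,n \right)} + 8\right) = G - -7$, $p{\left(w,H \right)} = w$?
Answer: $\frac{11015761}{49} \approx 2.2481 \cdot 10^{5}$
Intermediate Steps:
$Q{\left(G,n \right)} = -7 + \frac{G}{7}$ ($Q{\left(G,n \right)} = -8 + \frac{G - -7}{7} = -8 + \frac{G + 7}{7} = -8 + \frac{7 + G}{7} = -8 + \left(1 + \frac{G}{7}\right) = -7 + \frac{G}{7}$)
$\left(Q{\left(-13,p{\left(\left(-2\right) 3,6 \right)} \right)} + 483\right)^{2} = \left(\left(-7 + \frac{1}{7} \left(-13\right)\right) + 483\right)^{2} = \left(\left(-7 - \frac{13}{7}\right) + 483\right)^{2} = \left(- \frac{62}{7} + 483\right)^{2} = \left(\frac{3319}{7}\right)^{2} = \frac{11015761}{49}$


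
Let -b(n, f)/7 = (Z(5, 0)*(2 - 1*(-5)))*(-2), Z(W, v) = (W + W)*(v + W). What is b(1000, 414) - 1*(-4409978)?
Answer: 4414878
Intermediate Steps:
Z(W, v) = 2*W*(W + v) (Z(W, v) = (2*W)*(W + v) = 2*W*(W + v))
b(n, f) = 4900 (b(n, f) = -7*(2*5*(5 + 0))*(2 - 1*(-5))*(-2) = -7*(2*5*5)*(2 + 5)*(-2) = -7*50*7*(-2) = -2450*(-2) = -7*(-700) = 4900)
b(1000, 414) - 1*(-4409978) = 4900 - 1*(-4409978) = 4900 + 4409978 = 4414878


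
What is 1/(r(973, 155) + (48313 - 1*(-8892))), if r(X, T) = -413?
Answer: 1/56792 ≈ 1.7608e-5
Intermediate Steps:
1/(r(973, 155) + (48313 - 1*(-8892))) = 1/(-413 + (48313 - 1*(-8892))) = 1/(-413 + (48313 + 8892)) = 1/(-413 + 57205) = 1/56792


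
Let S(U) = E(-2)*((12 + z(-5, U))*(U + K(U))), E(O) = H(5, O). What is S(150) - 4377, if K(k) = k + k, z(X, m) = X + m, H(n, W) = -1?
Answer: -75027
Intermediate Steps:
K(k) = 2*k
E(O) = -1
S(U) = -3*U*(7 + U) (S(U) = -(12 + (-5 + U))*(U + 2*U) = -(7 + U)*3*U = -3*U*(7 + U))
S(150) - 4377 = 3*150*(-7 - 1*150) - 4377 = 3*150*(-7 - 150) - 4377 = 3*150*(-157) - 4377 = -70650 - 4377 = -75027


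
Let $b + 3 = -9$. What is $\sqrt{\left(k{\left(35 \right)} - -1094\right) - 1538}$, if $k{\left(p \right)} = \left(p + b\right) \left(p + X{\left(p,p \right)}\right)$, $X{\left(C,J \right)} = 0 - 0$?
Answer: $19$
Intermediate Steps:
$X{\left(C,J \right)} = 0$ ($X{\left(C,J \right)} = 0 + 0 = 0$)
$b = -12$ ($b = -3 - 9 = -12$)
$k{\left(p \right)} = p \left(-12 + p\right)$ ($k{\left(p \right)} = \left(p - 12\right) \left(p + 0\right) = \left(-12 + p\right) p = p \left(-12 + p\right)$)
$\sqrt{\left(k{\left(35 \right)} - -1094\right) - 1538} = \sqrt{\left(35 \left(-12 + 35\right) - -1094\right) - 1538} = \sqrt{\left(35 \cdot 23 + 1094\right) - 1538} = \sqrt{\left(805 + 1094\right) - 1538} = \sqrt{1899 - 1538} = \sqrt{361} = 19$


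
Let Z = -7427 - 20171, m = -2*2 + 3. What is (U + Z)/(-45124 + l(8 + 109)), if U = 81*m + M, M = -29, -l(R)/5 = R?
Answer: 27708/45709 ≈ 0.60618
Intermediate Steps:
l(R) = -5*R
m = -1 (m = -4 + 3 = -1)
Z = -27598
U = -110 (U = 81*(-1) - 29 = -81 - 29 = -110)
(U + Z)/(-45124 + l(8 + 109)) = (-110 - 27598)/(-45124 - 5*(8 + 109)) = -27708/(-45124 - 5*117) = -27708/(-45124 - 585) = -27708/(-45709) = -27708*(-1/45709) = 27708/45709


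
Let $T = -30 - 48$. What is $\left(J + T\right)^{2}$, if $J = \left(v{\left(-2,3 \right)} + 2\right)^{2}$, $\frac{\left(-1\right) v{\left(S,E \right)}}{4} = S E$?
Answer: $357604$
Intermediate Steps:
$v{\left(S,E \right)} = - 4 E S$ ($v{\left(S,E \right)} = - 4 S E = - 4 E S$)
$T = -78$ ($T = -30 - 48 = -78$)
$J = 676$ ($J = \left(\left(-4\right) 3 \left(-2\right) + 2\right)^{2} = \left(24 + 2\right)^{2} = 26^{2} = 676$)
$\left(J + T\right)^{2} = \left(676 - 78\right)^{2} = 598^{2} = 357604$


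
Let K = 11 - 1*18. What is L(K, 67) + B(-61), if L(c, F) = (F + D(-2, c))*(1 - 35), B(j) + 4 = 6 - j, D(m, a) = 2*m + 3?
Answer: -2181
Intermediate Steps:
D(m, a) = 3 + 2*m
B(j) = 2 - j (B(j) = -4 + (6 - j) = 2 - j)
K = -7 (K = 11 - 18 = -7)
L(c, F) = 34 - 34*F (L(c, F) = (F + (3 + 2*(-2)))*(1 - 35) = (F + (3 - 4))*(-34) = (F - 1)*(-34) = (-1 + F)*(-34) = 34 - 34*F)
L(K, 67) + B(-61) = (34 - 34*67) + (2 - 1*(-61)) = (34 - 2278) + (2 + 61) = -2244 + 63 = -2181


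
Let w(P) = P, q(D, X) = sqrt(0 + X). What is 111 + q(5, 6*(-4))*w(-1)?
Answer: 111 - 2*I*sqrt(6) ≈ 111.0 - 4.899*I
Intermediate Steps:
q(D, X) = sqrt(X)
111 + q(5, 6*(-4))*w(-1) = 111 + sqrt(6*(-4))*(-1) = 111 + sqrt(-24)*(-1) = 111 + (2*I*sqrt(6))*(-1) = 111 - 2*I*sqrt(6)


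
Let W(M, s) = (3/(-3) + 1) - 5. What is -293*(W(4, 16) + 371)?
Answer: -107238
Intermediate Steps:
W(M, s) = -5 (W(M, s) = (3*(-⅓) + 1) - 5 = (-1 + 1) - 5 = 0 - 5 = -5)
-293*(W(4, 16) + 371) = -293*(-5 + 371) = -293*366 = -107238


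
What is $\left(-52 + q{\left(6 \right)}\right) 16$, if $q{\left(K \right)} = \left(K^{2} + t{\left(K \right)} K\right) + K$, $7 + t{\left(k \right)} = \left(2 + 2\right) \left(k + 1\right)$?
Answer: $1856$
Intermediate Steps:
$t{\left(k \right)} = -3 + 4 k$ ($t{\left(k \right)} = -7 + \left(2 + 2\right) \left(k + 1\right) = -7 + 4 \left(1 + k\right) = -7 + \left(4 + 4 k\right) = -3 + 4 k$)
$q{\left(K \right)} = K + K^{2} + K \left(-3 + 4 K\right)$ ($q{\left(K \right)} = \left(K^{2} + \left(-3 + 4 K\right) K\right) + K = \left(K^{2} + K \left(-3 + 4 K\right)\right) + K = K + K^{2} + K \left(-3 + 4 K\right)$)
$\left(-52 + q{\left(6 \right)}\right) 16 = \left(-52 + 6 \left(-2 + 5 \cdot 6\right)\right) 16 = \left(-52 + 6 \left(-2 + 30\right)\right) 16 = \left(-52 + 6 \cdot 28\right) 16 = \left(-52 + 168\right) 16 = 116 \cdot 16 = 1856$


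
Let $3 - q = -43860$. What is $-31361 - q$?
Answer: $-75224$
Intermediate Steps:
$q = 43863$ ($q = 3 - -43860 = 3 + 43860 = 43863$)
$-31361 - q = -31361 - 43863 = -75224$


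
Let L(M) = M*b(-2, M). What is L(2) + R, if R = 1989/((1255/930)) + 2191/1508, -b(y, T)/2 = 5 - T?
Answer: 553898477/378508 ≈ 1463.4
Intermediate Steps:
b(y, T) = -10 + 2*T (b(y, T) = -2*(5 - T) = -10 + 2*T)
R = 558440573/378508 (R = 1989/((1255*(1/930))) + 2191*(1/1508) = 1989/(251/186) + 2191/1508 = 1989*(186/251) + 2191/1508 = 369954/251 + 2191/1508 = 558440573/378508 ≈ 1475.4)
L(M) = M*(-10 + 2*M)
L(2) + R = 2*2*(-5 + 2) + 558440573/378508 = 2*2*(-3) + 558440573/378508 = -12 + 558440573/378508 = 553898477/378508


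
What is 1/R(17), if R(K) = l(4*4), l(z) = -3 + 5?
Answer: ½ ≈ 0.50000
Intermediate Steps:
l(z) = 2
R(K) = 2
1/R(17) = 1/2 = ½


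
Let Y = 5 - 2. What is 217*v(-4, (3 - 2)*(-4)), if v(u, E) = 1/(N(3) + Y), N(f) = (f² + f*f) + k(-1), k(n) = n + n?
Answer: 217/19 ≈ 11.421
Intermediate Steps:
k(n) = 2*n
Y = 3
N(f) = -2 + 2*f² (N(f) = (f² + f*f) + 2*(-1) = (f² + f²) - 2 = 2*f² - 2 = -2 + 2*f²)
v(u, E) = 1/19 (v(u, E) = 1/((-2 + 2*3²) + 3) = 1/((-2 + 2*9) + 3) = 1/((-2 + 18) + 3) = 1/(16 + 3) = 1/19)
217*v(-4, (3 - 2)*(-4)) = 217*(1/19) = 217/19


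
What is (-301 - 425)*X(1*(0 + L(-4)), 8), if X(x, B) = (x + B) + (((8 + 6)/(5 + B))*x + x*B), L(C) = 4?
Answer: -455928/13 ≈ -35071.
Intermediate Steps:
X(x, B) = B + x + B*x + 14*x/(5 + B) (X(x, B) = (B + x) + ((14/(5 + B))*x + B*x) = (B + x) + (14*x/(5 + B) + B*x) = (B + x) + (B*x + 14*x/(5 + B)) = B + x + B*x + 14*x/(5 + B))
(-301 - 425)*X(1*(0 + L(-4)), 8) = (-301 - 425)*((8² + 5*8 + 19*(1*(0 + 4)) + (1*(0 + 4))*8² + 6*8*(1*(0 + 4)))/(5 + 8)) = -726*(64 + 40 + 19*(1*4) + (1*4)*64 + 6*8*(1*4))/13 = -726*(64 + 40 + 19*4 + 4*64 + 6*8*4)/13 = -726*(64 + 40 + 76 + 256 + 192)/13 = -726*628/13 = -455928/13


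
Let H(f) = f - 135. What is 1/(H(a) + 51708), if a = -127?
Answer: 1/51446 ≈ 1.9438e-5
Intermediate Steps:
H(f) = -135 + f
1/(H(a) + 51708) = 1/((-135 - 127) + 51708) = 1/(-262 + 51708) = 1/51446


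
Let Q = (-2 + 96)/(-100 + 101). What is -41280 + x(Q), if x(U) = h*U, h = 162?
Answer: -26052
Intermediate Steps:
Q = 94 (Q = 94/1 = 94*1 = 94)
x(U) = 162*U
-41280 + x(Q) = -41280 + 162*94 = -41280 + 15228 = -26052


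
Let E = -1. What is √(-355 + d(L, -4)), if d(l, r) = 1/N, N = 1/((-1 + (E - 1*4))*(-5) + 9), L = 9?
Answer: 2*I*√79 ≈ 17.776*I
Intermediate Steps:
N = 1/39 (N = 1/((-1 + (-1 - 1*4))*(-5) + 9) = 1/((-1 + (-1 - 4))*(-5) + 9) = 1/((-1 - 5)*(-5) + 9) = 1/(-6*(-5) + 9) = 1/(30 + 9) = 1/39 ≈ 0.025641)
d(l, r) = 39 (d(l, r) = 1/(1/39) = 39)
√(-355 + d(L, -4)) = √(-355 + 39) = √(-316) = 2*I*√79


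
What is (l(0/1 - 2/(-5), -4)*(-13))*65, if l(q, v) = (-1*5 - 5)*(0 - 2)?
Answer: -16900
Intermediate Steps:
l(q, v) = 20 (l(q, v) = (-5 - 5)*(-2) = -10*(-2) = 20)
(l(0/1 - 2/(-5), -4)*(-13))*65 = (20*(-13))*65 = -260*65 = -16900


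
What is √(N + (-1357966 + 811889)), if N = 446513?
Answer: 2*I*√24891 ≈ 315.54*I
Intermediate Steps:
√(N + (-1357966 + 811889)) = √(446513 + (-1357966 + 811889)) = √(446513 - 546077) = √(-99564) = 2*I*√24891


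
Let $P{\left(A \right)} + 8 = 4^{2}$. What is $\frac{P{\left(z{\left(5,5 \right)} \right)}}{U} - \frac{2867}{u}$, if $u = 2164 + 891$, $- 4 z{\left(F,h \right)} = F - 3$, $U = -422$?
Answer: $- \frac{13131}{13715} \approx -0.95742$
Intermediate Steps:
$z{\left(F,h \right)} = \frac{3}{4} - \frac{F}{4}$ ($z{\left(F,h \right)} = - \frac{F - 3}{4} = - \frac{-3 + F}{4} = \frac{3}{4} - \frac{F}{4}$)
$P{\left(A \right)} = 8$ ($P{\left(A \right)} = -8 + 4^{2} = -8 + 16 = 8$)
$u = 3055$
$\frac{P{\left(z{\left(5,5 \right)} \right)}}{U} - \frac{2867}{u} = \frac{8}{-422} - \frac{2867}{3055} = 8 \left(- \frac{1}{422}\right) - \frac{61}{65} = - \frac{4}{211} - \frac{61}{65} = - \frac{13131}{13715}$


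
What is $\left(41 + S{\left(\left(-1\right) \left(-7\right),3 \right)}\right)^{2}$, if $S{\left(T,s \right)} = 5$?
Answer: $2116$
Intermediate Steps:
$\left(41 + S{\left(\left(-1\right) \left(-7\right),3 \right)}\right)^{2} = \left(41 + 5\right)^{2} = 46^{2} = 2116$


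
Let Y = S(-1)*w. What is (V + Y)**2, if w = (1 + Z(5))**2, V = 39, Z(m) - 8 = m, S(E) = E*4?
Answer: 555025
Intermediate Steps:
S(E) = 4*E
Z(m) = 8 + m
w = 196 (w = (1 + (8 + 5))**2 = (1 + 13)**2 = 14**2 = 196)
Y = -784 (Y = (4*(-1))*196 = -4*196 = -784)
(V + Y)**2 = (39 - 784)**2 = (-745)**2 = 555025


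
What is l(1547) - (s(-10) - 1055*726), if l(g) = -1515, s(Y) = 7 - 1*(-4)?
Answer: 764404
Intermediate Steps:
s(Y) = 11 (s(Y) = 7 + 4 = 11)
l(1547) - (s(-10) - 1055*726) = -1515 - (11 - 1055*726) = -1515 - (11 - 765930) = -1515 - 1*(-765919) = -1515 + 765919 = 764404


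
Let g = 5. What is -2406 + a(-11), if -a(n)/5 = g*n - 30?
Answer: -1981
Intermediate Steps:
a(n) = 150 - 25*n (a(n) = -5*(5*n - 30) = -5*(-30 + 5*n) = 150 - 25*n)
-2406 + a(-11) = -2406 + (150 - 25*(-11)) = -2406 + (150 + 275) = -2406 + 425 = -1981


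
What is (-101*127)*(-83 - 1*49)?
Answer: 1693164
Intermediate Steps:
(-101*127)*(-83 - 1*49) = -12827*(-83 - 49) = -12827*(-132) = 1693164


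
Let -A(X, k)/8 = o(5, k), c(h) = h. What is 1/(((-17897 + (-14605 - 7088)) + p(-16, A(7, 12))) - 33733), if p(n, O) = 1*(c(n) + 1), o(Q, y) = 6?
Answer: -1/73338 ≈ -1.3635e-5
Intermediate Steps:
A(X, k) = -48 (A(X, k) = -8*6 = -48)
p(n, O) = 1 + n (p(n, O) = 1*(n + 1) = 1*(1 + n) = 1 + n)
1/(((-17897 + (-14605 - 7088)) + p(-16, A(7, 12))) - 33733) = 1/(((-17897 + (-14605 - 7088)) + (1 - 16)) - 33733) = 1/(((-17897 - 21693) - 15) - 33733) = 1/((-39590 - 15) - 33733) = 1/(-39605 - 33733) = 1/(-73338) = -1/73338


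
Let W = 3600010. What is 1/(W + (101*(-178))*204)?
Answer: -1/67502 ≈ -1.4814e-5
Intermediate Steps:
1/(W + (101*(-178))*204) = 1/(3600010 + (101*(-178))*204) = 1/(3600010 - 17978*204) = 1/(3600010 - 3667512) = 1/(-67502) = -1/67502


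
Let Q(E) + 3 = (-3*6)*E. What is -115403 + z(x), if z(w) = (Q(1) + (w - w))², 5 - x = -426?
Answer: -114962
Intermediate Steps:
x = 431 (x = 5 - 1*(-426) = 5 + 426 = 431)
Q(E) = -3 - 18*E (Q(E) = -3 + (-3*6)*E = -3 - 18*E)
z(w) = 441 (z(w) = ((-3 - 18*1) + (w - w))² = ((-3 - 18) + 0)² = (-21 + 0)² = (-21)² = 441)
-115403 + z(x) = -115403 + 441 = -114962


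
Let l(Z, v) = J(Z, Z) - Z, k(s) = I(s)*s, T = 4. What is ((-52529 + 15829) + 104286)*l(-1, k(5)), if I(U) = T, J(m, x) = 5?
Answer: 405516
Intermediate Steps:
I(U) = 4
k(s) = 4*s
l(Z, v) = 5 - Z
((-52529 + 15829) + 104286)*l(-1, k(5)) = ((-52529 + 15829) + 104286)*(5 - 1*(-1)) = (-36700 + 104286)*(5 + 1) = 67586*6 = 405516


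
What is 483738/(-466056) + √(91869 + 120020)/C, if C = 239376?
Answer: -80623/77676 + √211889/239376 ≈ -1.0360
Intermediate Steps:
483738/(-466056) + √(91869 + 120020)/C = 483738/(-466056) + √(91869 + 120020)/239376 = 483738*(-1/466056) + √211889*(1/239376) = -80623/77676 + √211889/239376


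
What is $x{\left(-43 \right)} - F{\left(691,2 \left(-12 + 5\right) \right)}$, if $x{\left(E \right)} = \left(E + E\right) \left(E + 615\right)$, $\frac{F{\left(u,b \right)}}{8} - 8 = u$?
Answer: $-54784$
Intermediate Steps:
$F{\left(u,b \right)} = 64 + 8 u$
$x{\left(E \right)} = 2 E \left(615 + E\right)$
$x{\left(-43 \right)} - F{\left(691,2 \left(-12 + 5\right) \right)} = 2 \left(-43\right) \left(615 - 43\right) - \left(64 + 8 \cdot 691\right) = 2 \left(-43\right) 572 - \left(64 + 5528\right) = -49192 - 5592 = -54784$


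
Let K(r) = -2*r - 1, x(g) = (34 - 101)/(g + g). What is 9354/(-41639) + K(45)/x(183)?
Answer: 1386201816/2789813 ≈ 496.88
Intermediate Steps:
x(g) = -67/(2*g) (x(g) = -67*1/(2*g) = -67/(2*g))
K(r) = -1 - 2*r
9354/(-41639) + K(45)/x(183) = 9354/(-41639) + (-1 - 2*45)/((-67/2/183)) = 9354*(-1/41639) + (-1 - 90)/((-67/2*1/183)) = -9354/41639 - 91/(-67/366) = -9354/41639 - 91*(-366/67) = -9354/41639 + 33306/67 = 1386201816/2789813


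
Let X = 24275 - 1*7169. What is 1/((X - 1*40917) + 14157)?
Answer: -1/9654 ≈ -0.00010358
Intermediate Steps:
X = 17106 (X = 24275 - 7169 = 17106)
1/((X - 1*40917) + 14157) = 1/((17106 - 1*40917) + 14157) = 1/((17106 - 40917) + 14157) = 1/(-23811 + 14157) = 1/(-9654) = -1/9654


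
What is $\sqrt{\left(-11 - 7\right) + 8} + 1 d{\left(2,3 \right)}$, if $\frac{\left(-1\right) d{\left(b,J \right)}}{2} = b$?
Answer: $-4 + i \sqrt{10} \approx -4.0 + 3.1623 i$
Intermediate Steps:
$d{\left(b,J \right)} = - 2 b$
$\sqrt{\left(-11 - 7\right) + 8} + 1 d{\left(2,3 \right)} = \sqrt{\left(-11 - 7\right) + 8} + 1 \left(\left(-2\right) 2\right) = \sqrt{-18 + 8} + 1 \left(-4\right) = \sqrt{-10} - 4 = i \sqrt{10} - 4 = -4 + i \sqrt{10}$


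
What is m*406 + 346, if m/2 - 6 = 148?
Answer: 125394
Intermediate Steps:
m = 308 (m = 12 + 2*148 = 12 + 296 = 308)
m*406 + 346 = 308*406 + 346 = 125048 + 346 = 125394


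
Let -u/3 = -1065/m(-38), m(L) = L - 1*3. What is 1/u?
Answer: -41/3195 ≈ -0.012833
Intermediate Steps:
m(L) = -3 + L (m(L) = L - 3 = -3 + L)
u = -3195/41 (u = -(-3195)/(-3 - 38) = -(-3195)/(-41) = -(-3195)*(-1)/41 = -3*1065/41 = -3195/41 ≈ -77.927)
1/u = 1/(-3195/41) = -41/3195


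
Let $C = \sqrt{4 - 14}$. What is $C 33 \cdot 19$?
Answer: $627 i \sqrt{10} \approx 1982.7 i$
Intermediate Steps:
$C = i \sqrt{10}$ ($C = \sqrt{-10} = i \sqrt{10} \approx 3.1623 i$)
$C 33 \cdot 19 = i \sqrt{10} \cdot 33 \cdot 19 = 33 i \sqrt{10} \cdot 19 = 627 i \sqrt{10}$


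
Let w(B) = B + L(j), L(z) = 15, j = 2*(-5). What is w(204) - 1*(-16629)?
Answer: 16848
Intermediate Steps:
j = -10
w(B) = 15 + B (w(B) = B + 15 = 15 + B)
w(204) - 1*(-16629) = (15 + 204) - 1*(-16629) = 219 + 16629 = 16848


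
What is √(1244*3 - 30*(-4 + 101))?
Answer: √822 ≈ 28.671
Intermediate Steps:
√(1244*3 - 30*(-4 + 101)) = √(3732 - 30*97) = √(3732 - 2910) = √822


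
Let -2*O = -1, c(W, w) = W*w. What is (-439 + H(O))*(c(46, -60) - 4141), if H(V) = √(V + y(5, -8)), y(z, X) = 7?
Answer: 3029539 - 6901*√30/2 ≈ 3.0106e+6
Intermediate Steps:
O = ½ (O = -½*(-1) = ½ ≈ 0.50000)
H(V) = √(7 + V) (H(V) = √(V + 7) = √(7 + V))
(-439 + H(O))*(c(46, -60) - 4141) = (-439 + √(7 + ½))*(46*(-60) - 4141) = (-439 + √(15/2))*(-2760 - 4141) = (-439 + √30/2)*(-6901) = 3029539 - 6901*√30/2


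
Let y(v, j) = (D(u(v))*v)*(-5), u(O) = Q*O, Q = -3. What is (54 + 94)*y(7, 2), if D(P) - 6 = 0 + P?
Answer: 77700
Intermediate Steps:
u(O) = -3*O
D(P) = 6 + P (D(P) = 6 + (0 + P) = 6 + P)
y(v, j) = -5*v*(6 - 3*v) (y(v, j) = ((6 - 3*v)*v)*(-5) = (v*(6 - 3*v))*(-5) = -5*v*(6 - 3*v))
(54 + 94)*y(7, 2) = (54 + 94)*(15*7*(-2 + 7)) = 148*(15*7*5) = 148*525 = 77700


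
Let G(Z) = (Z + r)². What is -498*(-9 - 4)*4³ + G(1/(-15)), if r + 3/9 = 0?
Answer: 10358404/25 ≈ 4.1434e+5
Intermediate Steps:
r = -⅓ (r = -⅓ + 0 = -⅓ ≈ -0.33333)
G(Z) = (-⅓ + Z)² (G(Z) = (Z - ⅓)² = (-⅓ + Z)²)
-498*(-9 - 4)*4³ + G(1/(-15)) = -498*(-9 - 4)*4³ + (-1 + 3/(-15))²/9 = -(-6474)*64 + (-1 + 3*(-1/15))²/9 = -498*(-832) + (-1 - ⅕)²/9 = 414336 + (-6/5)²/9 = 414336 + (⅑)*(36/25) = 414336 + 4/25 = 10358404/25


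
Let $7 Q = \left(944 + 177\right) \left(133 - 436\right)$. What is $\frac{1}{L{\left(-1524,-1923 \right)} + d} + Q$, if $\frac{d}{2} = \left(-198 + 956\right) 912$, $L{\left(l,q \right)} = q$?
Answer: $- \frac{468962174540}{9664683} \approx -48523.0$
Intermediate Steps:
$d = 1382592$ ($d = 2 \left(-198 + 956\right) 912 = 2 \cdot 758 \cdot 912 = 2 \cdot 691296 = 1382592$)
$Q = - \frac{339663}{7}$ ($Q = \frac{\left(944 + 177\right) \left(133 - 436\right)}{7} = \frac{1121 \left(-303\right)}{7} = \frac{1}{7} \left(-339663\right) = - \frac{339663}{7} \approx -48523.0$)
$\frac{1}{L{\left(-1524,-1923 \right)} + d} + Q = \frac{1}{-1923 + 1382592} - \frac{339663}{7} = \frac{1}{1380669} - \frac{339663}{7} = - \frac{468962174540}{9664683}$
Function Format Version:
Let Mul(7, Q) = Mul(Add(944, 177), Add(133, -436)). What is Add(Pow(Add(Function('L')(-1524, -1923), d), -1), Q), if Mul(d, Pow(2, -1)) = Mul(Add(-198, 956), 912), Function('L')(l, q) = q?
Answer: Rational(-468962174540, 9664683) ≈ -48523.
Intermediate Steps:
d = 1382592 (d = Mul(2, Mul(Add(-198, 956), 912)) = Mul(2, Mul(758, 912)) = Mul(2, 691296) = 1382592)
Q = Rational(-339663, 7) (Q = Mul(Rational(1, 7), Mul(Add(944, 177), Add(133, -436))) = Mul(Rational(1, 7), Mul(1121, -303)) = Mul(Rational(1, 7), -339663) = Rational(-339663, 7) ≈ -48523.)
Add(Pow(Add(Function('L')(-1524, -1923), d), -1), Q) = Add(Pow(Add(-1923, 1382592), -1), Rational(-339663, 7)) = Add(Pow(1380669, -1), Rational(-339663, 7)) = Add(Rational(1, 1380669), Rational(-339663, 7)) = Rational(-468962174540, 9664683)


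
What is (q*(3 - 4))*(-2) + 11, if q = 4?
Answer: 19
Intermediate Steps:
(q*(3 - 4))*(-2) + 11 = (4*(3 - 4))*(-2) + 11 = (4*(-1))*(-2) + 11 = -4*(-2) + 11 = 8 + 11 = 19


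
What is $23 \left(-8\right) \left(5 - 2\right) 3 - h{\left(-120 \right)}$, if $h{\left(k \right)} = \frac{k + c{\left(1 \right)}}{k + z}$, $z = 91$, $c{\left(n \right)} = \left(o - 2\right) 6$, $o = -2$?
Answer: $- \frac{48168}{29} \approx -1661.0$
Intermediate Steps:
$c{\left(n \right)} = -24$ ($c{\left(n \right)} = \left(-2 - 2\right) 6 = \left(-4\right) 6 = -24$)
$h{\left(k \right)} = \frac{-24 + k}{91 + k}$ ($h{\left(k \right)} = \frac{k - 24}{k + 91} = \frac{-24 + k}{91 + k}$)
$23 \left(-8\right) \left(5 - 2\right) 3 - h{\left(-120 \right)} = 23 \left(-8\right) \left(5 - 2\right) 3 - \frac{-24 - 120}{91 - 120} = - 184 \cdot 3 \cdot 3 - \frac{1}{-29} \left(-144\right) = \left(-184\right) 9 - \left(- \frac{1}{29}\right) \left(-144\right) = -1656 - \frac{144}{29} = - \frac{48168}{29}$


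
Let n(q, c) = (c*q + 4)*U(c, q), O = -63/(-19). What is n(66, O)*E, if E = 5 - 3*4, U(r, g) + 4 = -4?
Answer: 237104/19 ≈ 12479.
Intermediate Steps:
U(r, g) = -8 (U(r, g) = -4 - 4 = -8)
E = -7 (E = 5 - 12 = -7)
O = 63/19 (O = -63*(-1/19) = 63/19 ≈ 3.3158)
n(q, c) = -32 - 8*c*q (n(q, c) = (c*q + 4)*(-8) = (4 + c*q)*(-8) = -32 - 8*c*q)
n(66, O)*E = (-32 - 8*63/19*66)*(-7) = (-32 - 33264/19)*(-7) = -33872/19*(-7) = 237104/19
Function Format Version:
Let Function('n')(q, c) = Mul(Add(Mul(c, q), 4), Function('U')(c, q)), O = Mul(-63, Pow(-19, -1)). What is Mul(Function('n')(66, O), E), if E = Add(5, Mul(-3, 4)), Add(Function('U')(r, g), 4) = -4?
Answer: Rational(237104, 19) ≈ 12479.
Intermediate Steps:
Function('U')(r, g) = -8 (Function('U')(r, g) = Add(-4, -4) = -8)
E = -7 (E = Add(5, -12) = -7)
O = Rational(63, 19) (O = Mul(-63, Rational(-1, 19)) = Rational(63, 19) ≈ 3.3158)
Function('n')(q, c) = Add(-32, Mul(-8, c, q)) (Function('n')(q, c) = Mul(Add(Mul(c, q), 4), -8) = Mul(Add(4, Mul(c, q)), -8) = Add(-32, Mul(-8, c, q)))
Mul(Function('n')(66, O), E) = Mul(Add(-32, Mul(-8, Rational(63, 19), 66)), -7) = Mul(Add(-32, Rational(-33264, 19)), -7) = Mul(Rational(-33872, 19), -7) = Rational(237104, 19)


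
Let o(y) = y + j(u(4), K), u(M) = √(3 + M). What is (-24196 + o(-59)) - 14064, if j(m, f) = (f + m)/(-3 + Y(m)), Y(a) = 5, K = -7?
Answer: -76645/2 + √7/2 ≈ -38321.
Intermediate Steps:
j(m, f) = f/2 + m/2 (j(m, f) = (f + m)/(-3 + 5) = (f + m)/2 = (f + m)*(½) = f/2 + m/2)
o(y) = -7/2 + y + √7/2 (o(y) = y + ((½)*(-7) + √(3 + 4)/2) = y + (-7/2 + √7/2) = -7/2 + y + √7/2)
(-24196 + o(-59)) - 14064 = (-24196 + (-7/2 - 59 + √7/2)) - 14064 = (-24196 + (-125/2 + √7/2)) - 14064 = (-48517/2 + √7/2) - 14064 = -76645/2 + √7/2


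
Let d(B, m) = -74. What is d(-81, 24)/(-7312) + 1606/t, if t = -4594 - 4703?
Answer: -5527547/33989832 ≈ -0.16262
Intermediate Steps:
t = -9297
d(-81, 24)/(-7312) + 1606/t = -74/(-7312) + 1606/(-9297) = -74*(-1/7312) + 1606*(-1/9297) = 37/3656 - 1606/9297 = -5527547/33989832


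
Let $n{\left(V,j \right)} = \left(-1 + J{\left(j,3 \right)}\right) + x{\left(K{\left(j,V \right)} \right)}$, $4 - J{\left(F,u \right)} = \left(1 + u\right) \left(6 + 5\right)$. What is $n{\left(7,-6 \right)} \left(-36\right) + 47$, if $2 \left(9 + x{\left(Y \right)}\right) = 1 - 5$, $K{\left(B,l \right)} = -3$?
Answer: $1919$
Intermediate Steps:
$x{\left(Y \right)} = -11$ ($x{\left(Y \right)} = -9 + \frac{1 - 5}{2} = -9 + \frac{1}{2} \left(-4\right) = -9 - 2 = -11$)
$J{\left(F,u \right)} = -7 - 11 u$ ($J{\left(F,u \right)} = 4 - \left(1 + u\right) \left(6 + 5\right) = 4 - \left(1 + u\right) 11 = 4 - \left(11 + 11 u\right) = -7 - 11 u$)
$n{\left(V,j \right)} = -52$ ($n{\left(V,j \right)} = \left(-1 - 40\right) - 11 = -41 - 11 = -52$)
$n{\left(7,-6 \right)} \left(-36\right) + 47 = \left(-52\right) \left(-36\right) + 47 = 1872 + 47 = 1919$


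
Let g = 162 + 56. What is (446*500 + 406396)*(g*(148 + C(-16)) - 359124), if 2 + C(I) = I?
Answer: -208194126464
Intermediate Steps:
C(I) = -2 + I
g = 218
(446*500 + 406396)*(g*(148 + C(-16)) - 359124) = (446*500 + 406396)*(218*(148 + (-2 - 16)) - 359124) = (223000 + 406396)*(218*(148 - 18) - 359124) = 629396*(218*130 - 359124) = 629396*(28340 - 359124) = 629396*(-330784) = -208194126464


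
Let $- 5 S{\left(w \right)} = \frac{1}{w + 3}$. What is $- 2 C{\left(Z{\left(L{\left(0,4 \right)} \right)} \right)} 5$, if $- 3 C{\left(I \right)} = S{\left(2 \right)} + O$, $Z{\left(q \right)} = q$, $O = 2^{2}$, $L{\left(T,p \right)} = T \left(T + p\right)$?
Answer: $\frac{66}{5} \approx 13.2$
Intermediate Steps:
$O = 4$
$S{\left(w \right)} = - \frac{1}{5 \left(3 + w\right)}$ ($S{\left(w \right)} = - \frac{1}{5 \left(w + 3\right)} = - \frac{1}{5 \left(3 + w\right)}$)
$C{\left(I \right)} = - \frac{33}{25}$ ($C{\left(I \right)} = - \frac{- \frac{1}{15 + 5 \cdot 2} + 4}{3} = - \frac{- \frac{1}{15 + 10} + 4}{3} = - \frac{- \frac{1}{25} + 4}{3} = \left(- \frac{1}{3}\right) \frac{99}{25} = - \frac{33}{25}$)
$- 2 C{\left(Z{\left(L{\left(0,4 \right)} \right)} \right)} 5 = \left(-2\right) \left(- \frac{33}{25}\right) 5 = \frac{66}{25} \cdot 5 = \frac{66}{5}$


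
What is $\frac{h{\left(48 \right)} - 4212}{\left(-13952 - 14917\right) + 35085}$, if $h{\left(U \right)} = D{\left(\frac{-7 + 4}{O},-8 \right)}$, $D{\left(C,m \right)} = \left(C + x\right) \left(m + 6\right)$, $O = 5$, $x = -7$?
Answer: $- \frac{2623}{3885} \approx -0.67516$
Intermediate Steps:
$D{\left(C,m \right)} = \left(-7 + C\right) \left(6 + m\right)$ ($D{\left(C,m \right)} = \left(C - 7\right) \left(m + 6\right) = \left(-7 + C\right) \left(6 + m\right)$)
$h{\left(U \right)} = \frac{76}{5}$ ($h{\left(U \right)} = -42 - -56 + 6 \frac{-7 + 4}{5} + \frac{-7 + 4}{5} \left(-8\right) = -42 + 56 + 6 \left(\left(-3\right) \frac{1}{5}\right) + \left(-3\right) \frac{1}{5} \left(-8\right) = -42 + 56 + 6 \left(- \frac{3}{5}\right) - - \frac{24}{5} = -42 + 56 - \frac{18}{5} + \frac{24}{5} = \frac{76}{5}$)
$\frac{h{\left(48 \right)} - 4212}{\left(-13952 - 14917\right) + 35085} = \frac{\frac{76}{5} - 4212}{\left(-13952 - 14917\right) + 35085} = - \frac{20984}{5 \left(-28869 + 35085\right)} = - \frac{20984}{5 \cdot 6216} = \left(- \frac{20984}{5}\right) \frac{1}{6216} = - \frac{2623}{3885}$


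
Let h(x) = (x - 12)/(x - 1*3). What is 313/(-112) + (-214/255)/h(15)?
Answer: -175687/28560 ≈ -6.1515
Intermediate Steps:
h(x) = (-12 + x)/(-3 + x) (h(x) = (-12 + x)/(x - 3) = (-12 + x)/(-3 + x))
313/(-112) + (-214/255)/h(15) = 313/(-112) + (-214/255)/(((-12 + 15)/(-3 + 15))) = 313*(-1/112) + (-214*1/255)/((3/12)) = -313/112 - 214/(255*((1/12)*3)) = -313/112 - 214/(255*¼) = -313/112 - 214/255*4 = -313/112 - 856/255 = -175687/28560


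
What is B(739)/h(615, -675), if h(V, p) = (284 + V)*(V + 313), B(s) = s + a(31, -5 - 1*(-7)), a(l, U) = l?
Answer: 385/417136 ≈ 0.00092296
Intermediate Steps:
B(s) = 31 + s (B(s) = s + 31 = 31 + s)
h(V, p) = (284 + V)*(313 + V)
B(739)/h(615, -675) = (31 + 739)/(88892 + 615² + 597*615) = 770/(88892 + 378225 + 367155) = 770/834272 = 770*(1/834272) = 385/417136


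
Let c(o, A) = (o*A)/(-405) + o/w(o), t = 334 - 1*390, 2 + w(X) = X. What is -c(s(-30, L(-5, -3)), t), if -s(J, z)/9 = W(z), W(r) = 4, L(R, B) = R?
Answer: 3446/855 ≈ 4.0304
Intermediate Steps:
w(X) = -2 + X
s(J, z) = -36 (s(J, z) = -9*4 = -36)
t = -56 (t = 334 - 390 = -56)
c(o, A) = o/(-2 + o) - A*o/405 (c(o, A) = (o*A)/(-405) + o/(-2 + o) = (A*o)*(-1/405) + o/(-2 + o) = -A*o/405 + o/(-2 + o) = o/(-2 + o) - A*o/405)
-c(s(-30, L(-5, -3)), t) = -(-36)*(405 - 1*(-56)*(-2 - 36))/(405*(-2 - 36)) = -(-36)*(405 - 1*(-56)*(-38))/(405*(-38)) = -(-36)*(-1)*(405 - 2128)/(405*38) = -(-36)*(-1)*(-1723)/(405*38) = -1*(-3446/855) = 3446/855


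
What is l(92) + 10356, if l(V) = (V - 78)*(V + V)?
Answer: 12932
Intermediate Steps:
l(V) = 2*V*(-78 + V) (l(V) = (-78 + V)*(2*V) = 2*V*(-78 + V))
l(92) + 10356 = 2*92*(-78 + 92) + 10356 = 2*92*14 + 10356 = 2576 + 10356 = 12932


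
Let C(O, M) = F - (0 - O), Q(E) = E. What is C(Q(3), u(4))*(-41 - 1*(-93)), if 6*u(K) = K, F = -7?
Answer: -208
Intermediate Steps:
u(K) = K/6
C(O, M) = -7 + O (C(O, M) = -7 - (0 - O) = -7 - (-1)*O = -7 + O)
C(Q(3), u(4))*(-41 - 1*(-93)) = (-7 + 3)*(-41 - 1*(-93)) = -4*(-41 + 93) = -4*52 = -208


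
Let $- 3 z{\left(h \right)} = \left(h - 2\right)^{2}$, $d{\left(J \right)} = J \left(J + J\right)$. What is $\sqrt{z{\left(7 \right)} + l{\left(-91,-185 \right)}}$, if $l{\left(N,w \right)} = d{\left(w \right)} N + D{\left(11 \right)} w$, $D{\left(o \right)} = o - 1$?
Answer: $\frac{5 i \sqrt{2243091}}{3} \approx 2496.2 i$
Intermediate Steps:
$D{\left(o \right)} = -1 + o$ ($D{\left(o \right)} = o - 1 = -1 + o$)
$d{\left(J \right)} = 2 J^{2}$ ($d{\left(J \right)} = J 2 J = 2 J^{2}$)
$l{\left(N,w \right)} = 10 w + 2 N w^{2}$ ($l{\left(N,w \right)} = 2 w^{2} N + \left(-1 + 11\right) w = 2 N w^{2} + 10 w = 10 w + 2 N w^{2}$)
$z{\left(h \right)} = - \frac{\left(-2 + h\right)^{2}}{3}$ ($z{\left(h \right)} = - \frac{\left(h - 2\right)^{2}}{3} = - \frac{\left(-2 + h\right)^{2}}{3}$)
$\sqrt{z{\left(7 \right)} + l{\left(-91,-185 \right)}} = \sqrt{- \frac{\left(-2 + 7\right)^{2}}{3} + 2 \left(-185\right) \left(5 - -16835\right)} = \sqrt{- \frac{5^{2}}{3} + 2 \left(-185\right) \left(5 + 16835\right)} = \sqrt{\left(- \frac{1}{3}\right) 25 + 2 \left(-185\right) 16840} = \sqrt{- \frac{25}{3} - 6230800} = \sqrt{- \frac{18692425}{3}} = \frac{5 i \sqrt{2243091}}{3}$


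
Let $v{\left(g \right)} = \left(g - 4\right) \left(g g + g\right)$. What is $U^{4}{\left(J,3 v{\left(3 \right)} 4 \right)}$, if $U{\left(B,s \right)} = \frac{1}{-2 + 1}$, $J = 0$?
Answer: $1$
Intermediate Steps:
$v{\left(g \right)} = \left(-4 + g\right) \left(g + g^{2}\right)$ ($v{\left(g \right)} = \left(-4 + g\right) \left(g^{2} + g\right) = \left(-4 + g\right) \left(g + g^{2}\right)$)
$U{\left(B,s \right)} = -1$ ($U{\left(B,s \right)} = \frac{1}{-1} = -1$)
$U^{4}{\left(J,3 v{\left(3 \right)} 4 \right)} = \left(-1\right)^{4} = 1$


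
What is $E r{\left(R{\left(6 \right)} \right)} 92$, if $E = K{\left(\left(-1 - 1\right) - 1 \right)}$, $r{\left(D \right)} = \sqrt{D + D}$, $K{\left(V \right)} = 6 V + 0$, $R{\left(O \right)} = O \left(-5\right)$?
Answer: $- 3312 i \sqrt{15} \approx - 12827.0 i$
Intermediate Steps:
$R{\left(O \right)} = - 5 O$
$K{\left(V \right)} = 6 V$
$r{\left(D \right)} = \sqrt{2} \sqrt{D}$ ($r{\left(D \right)} = \sqrt{2 D} = \sqrt{2} \sqrt{D}$)
$E = -18$ ($E = 6 \left(\left(-1 - 1\right) - 1\right) = 6 \left(-2 - 1\right) = 6 \left(-3\right) = -18$)
$E r{\left(R{\left(6 \right)} \right)} 92 = - 18 \sqrt{2} \sqrt{\left(-5\right) 6} \cdot 92 = - 18 \sqrt{2} \sqrt{-30} \cdot 92 = - 18 \sqrt{2} i \sqrt{30} \cdot 92 = - 18 \cdot 2 i \sqrt{15} \cdot 92 = - 36 i \sqrt{15} \cdot 92 = - 3312 i \sqrt{15}$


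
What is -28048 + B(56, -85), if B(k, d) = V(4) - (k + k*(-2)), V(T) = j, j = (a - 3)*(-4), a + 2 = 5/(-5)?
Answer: -27968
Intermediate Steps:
a = -3 (a = -2 + 5/(-5) = -2 + 5*(-1/5) = -2 - 1 = -3)
j = 24 (j = (-3 - 3)*(-4) = -6*(-4) = 24)
V(T) = 24
B(k, d) = 24 + k (B(k, d) = 24 - (k + k*(-2)) = 24 - (k - 2*k) = 24 - (-1)*k = 24 + k)
-28048 + B(56, -85) = -28048 + (24 + 56) = -28048 + 80 = -27968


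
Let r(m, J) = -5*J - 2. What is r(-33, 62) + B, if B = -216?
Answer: -528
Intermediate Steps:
r(m, J) = -2 - 5*J
r(-33, 62) + B = (-2 - 5*62) - 216 = (-2 - 310) - 216 = -312 - 216 = -528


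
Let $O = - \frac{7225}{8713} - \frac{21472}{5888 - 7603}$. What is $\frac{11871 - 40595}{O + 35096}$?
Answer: $- \frac{429216843580}{524607027981} \approx -0.81817$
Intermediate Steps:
$O = \frac{174694661}{14942795}$ ($O = \left(-7225\right) \frac{1}{8713} - \frac{21472}{5888 - 7603} = - \frac{7225}{8713} - \frac{21472}{-1715} = - \frac{7225}{8713} - - \frac{21472}{1715} = - \frac{7225}{8713} + \frac{21472}{1715} = \frac{174694661}{14942795} \approx 11.691$)
$\frac{11871 - 40595}{O + 35096} = \frac{11871 - 40595}{\frac{174694661}{14942795} + 35096} = - \frac{28724}{\frac{524607027981}{14942795}} = \left(-28724\right) \frac{14942795}{524607027981} = - \frac{429216843580}{524607027981}$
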